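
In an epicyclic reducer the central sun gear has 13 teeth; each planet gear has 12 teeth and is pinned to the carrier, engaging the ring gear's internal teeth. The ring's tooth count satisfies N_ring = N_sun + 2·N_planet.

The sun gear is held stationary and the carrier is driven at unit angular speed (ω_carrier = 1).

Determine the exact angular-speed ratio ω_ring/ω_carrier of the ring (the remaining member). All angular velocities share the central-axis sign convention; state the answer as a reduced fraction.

50/37

N_ring = 13 + 2·12 = 37
13(ω_s−ω_c) = −37(ω_r−ω_c),  ω_s=0, ω_c=1
ω_r = 1 − (13/37)(0−1) = 50/37
ω_r/ω_c = 50/37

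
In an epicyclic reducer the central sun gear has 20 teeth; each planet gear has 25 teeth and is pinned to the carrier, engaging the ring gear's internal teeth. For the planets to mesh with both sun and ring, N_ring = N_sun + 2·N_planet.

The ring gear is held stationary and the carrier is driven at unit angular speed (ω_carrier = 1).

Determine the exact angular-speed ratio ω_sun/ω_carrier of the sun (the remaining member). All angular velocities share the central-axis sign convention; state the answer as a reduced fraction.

9/2

N_ring = 20 + 2·25 = 70
20(ω_s−ω_c) = −70(ω_r−ω_c),  ω_r=0, ω_c=1
ω_s = 1 − (70/20)(0−1) = 9/2
ω_s/ω_c = 9/2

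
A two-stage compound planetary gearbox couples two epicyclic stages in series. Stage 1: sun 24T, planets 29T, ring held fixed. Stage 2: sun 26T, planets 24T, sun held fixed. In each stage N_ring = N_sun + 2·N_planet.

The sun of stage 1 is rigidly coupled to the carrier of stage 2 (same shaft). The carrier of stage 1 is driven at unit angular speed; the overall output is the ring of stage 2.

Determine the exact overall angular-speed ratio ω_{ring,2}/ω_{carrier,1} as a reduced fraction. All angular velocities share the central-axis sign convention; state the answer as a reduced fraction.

1325/222

Stage 1: N_ring = 24 + 2·29 = 82
Stage 1: 24(ω_s−ω_c) = −82(ω_r−ω_c),  ω_r=0, ω_c=1
Stage 1: ω_s = 1 − (82/24)(0−1) = 53/12
  ⇒ ω_s¹/ω_c¹ = 53/12
Stage 2: N_ring = 26 + 2·24 = 74
Stage 2: 26(ω_s−ω_c) = −74(ω_r−ω_c),  ω_s=0, ω_c=1
Stage 2: ω_r = 1 − (26/74)(0−1) = 50/37
  ⇒ ω_r²/ω_c² = 50/37
Coupling ω_c² = ω_s¹ ⇒ overall = 53/12 × 50/37 = 1325/222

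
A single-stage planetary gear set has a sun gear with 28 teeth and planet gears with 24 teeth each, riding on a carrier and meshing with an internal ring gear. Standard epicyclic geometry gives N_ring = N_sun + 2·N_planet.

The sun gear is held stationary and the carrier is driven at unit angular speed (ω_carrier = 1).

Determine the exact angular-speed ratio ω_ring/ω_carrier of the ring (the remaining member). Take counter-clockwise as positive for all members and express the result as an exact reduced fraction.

26/19

N_ring = 28 + 2·24 = 76
28(ω_s−ω_c) = −76(ω_r−ω_c),  ω_s=0, ω_c=1
ω_r = 1 − (28/76)(0−1) = 26/19
ω_r/ω_c = 26/19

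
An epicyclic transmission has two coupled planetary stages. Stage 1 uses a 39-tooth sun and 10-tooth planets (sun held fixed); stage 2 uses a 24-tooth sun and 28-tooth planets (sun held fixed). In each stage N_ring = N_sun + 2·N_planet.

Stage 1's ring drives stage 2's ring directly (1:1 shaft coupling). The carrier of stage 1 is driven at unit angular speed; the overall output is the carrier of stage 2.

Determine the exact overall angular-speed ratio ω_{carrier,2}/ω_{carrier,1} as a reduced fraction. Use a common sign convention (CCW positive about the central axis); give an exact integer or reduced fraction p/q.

Stage 1: N_ring = 39 + 2·10 = 59
Stage 1: 39(ω_s−ω_c) = −59(ω_r−ω_c),  ω_s=0, ω_c=1
Stage 1: ω_r = 1 − (39/59)(0−1) = 98/59
  ⇒ ω_r¹/ω_c¹ = 98/59
Stage 2: N_ring = 24 + 2·28 = 80
Stage 2: 24(ω_s−ω_c) = −80(ω_r−ω_c),  ω_s=0, ω_r=1
Stage 2: 24(0−ω_c) = −80(1−ω_c)  ⇒  104ω_c = 80  ⇒  ω_c = 10/13
  ⇒ ω_c²/ω_r² = 10/13
Coupling ω_r² = ω_r¹ ⇒ overall = 98/59 × 10/13 = 980/767

980/767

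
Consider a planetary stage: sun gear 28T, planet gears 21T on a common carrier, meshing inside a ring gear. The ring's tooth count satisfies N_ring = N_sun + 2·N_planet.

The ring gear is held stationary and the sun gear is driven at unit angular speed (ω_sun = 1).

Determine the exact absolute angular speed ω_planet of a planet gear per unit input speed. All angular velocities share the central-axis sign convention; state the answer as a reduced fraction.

N_ring = 28 + 2·21 = 70
28(ω_s−ω_c) = −70(ω_r−ω_c),  ω_r=0, ω_s=1
28(1−ω_c) = −70(0−ω_c)  ⇒  98ω_c = 28  ⇒  ω_c = 2/7
sun–planet: 28·(1−2/7) = −21·(ω_p−ω_c)  ⇒  ω_p−ω_c = −(28/21)·(5/7) = -20/21
ω_p = 2/7 − 20/21 = -2/3

-2/3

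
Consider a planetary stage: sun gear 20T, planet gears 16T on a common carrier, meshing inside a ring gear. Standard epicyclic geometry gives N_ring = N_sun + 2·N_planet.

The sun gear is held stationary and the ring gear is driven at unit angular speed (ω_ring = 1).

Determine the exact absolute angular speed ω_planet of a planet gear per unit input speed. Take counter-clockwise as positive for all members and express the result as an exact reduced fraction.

N_ring = 20 + 2·16 = 52
20(ω_s−ω_c) = −52(ω_r−ω_c),  ω_s=0, ω_r=1
20(0−ω_c) = −52(1−ω_c)  ⇒  72ω_c = 52  ⇒  ω_c = 13/18
sun–planet: 20·(0−13/18) = −16·(ω_p−ω_c)  ⇒  ω_p−ω_c = −(20/16)·(-13/18) = 65/72
ω_p = 13/18 + 65/72 = 13/8

13/8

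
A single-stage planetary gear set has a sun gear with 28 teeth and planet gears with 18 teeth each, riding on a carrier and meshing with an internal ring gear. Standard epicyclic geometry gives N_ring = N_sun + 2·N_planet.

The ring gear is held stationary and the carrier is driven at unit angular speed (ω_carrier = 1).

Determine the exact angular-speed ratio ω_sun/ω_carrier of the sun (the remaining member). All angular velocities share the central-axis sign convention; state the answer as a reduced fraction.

N_ring = 28 + 2·18 = 64
28(ω_s−ω_c) = −64(ω_r−ω_c),  ω_r=0, ω_c=1
ω_s = 1 − (64/28)(0−1) = 23/7
ω_s/ω_c = 23/7

23/7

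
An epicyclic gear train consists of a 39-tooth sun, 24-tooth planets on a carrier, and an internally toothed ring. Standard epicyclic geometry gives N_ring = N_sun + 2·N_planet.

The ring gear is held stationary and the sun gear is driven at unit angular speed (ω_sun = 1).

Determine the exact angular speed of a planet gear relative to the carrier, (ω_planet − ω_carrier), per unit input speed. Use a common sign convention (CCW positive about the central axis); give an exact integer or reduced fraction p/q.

N_ring = 39 + 2·24 = 87
39(ω_s−ω_c) = −87(ω_r−ω_c),  ω_r=0, ω_s=1
39(1−ω_c) = −87(0−ω_c)  ⇒  126ω_c = 39  ⇒  ω_c = 13/42
sun–planet: 39·(1−13/42) = −24·(ω_p−ω_c)  ⇒  ω_p−ω_c = −(39/24)·(29/42) = -377/336

-377/336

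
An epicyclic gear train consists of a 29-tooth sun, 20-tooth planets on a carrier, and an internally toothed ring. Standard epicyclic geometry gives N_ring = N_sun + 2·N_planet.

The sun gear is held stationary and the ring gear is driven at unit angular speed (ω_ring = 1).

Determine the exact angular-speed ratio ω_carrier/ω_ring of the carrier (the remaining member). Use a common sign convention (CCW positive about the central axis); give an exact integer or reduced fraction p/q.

N_ring = 29 + 2·20 = 69
29(ω_s−ω_c) = −69(ω_r−ω_c),  ω_s=0, ω_r=1
29(0−ω_c) = −69(1−ω_c)  ⇒  98ω_c = 69  ⇒  ω_c = 69/98
ω_c/ω_r = 69/98

69/98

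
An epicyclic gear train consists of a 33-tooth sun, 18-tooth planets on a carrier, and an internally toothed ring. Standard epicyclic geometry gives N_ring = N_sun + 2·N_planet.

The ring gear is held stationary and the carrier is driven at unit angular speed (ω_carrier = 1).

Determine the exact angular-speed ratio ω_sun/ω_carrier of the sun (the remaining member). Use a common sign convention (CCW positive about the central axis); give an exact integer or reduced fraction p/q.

34/11

N_ring = 33 + 2·18 = 69
33(ω_s−ω_c) = −69(ω_r−ω_c),  ω_r=0, ω_c=1
ω_s = 1 − (69/33)(0−1) = 34/11
ω_s/ω_c = 34/11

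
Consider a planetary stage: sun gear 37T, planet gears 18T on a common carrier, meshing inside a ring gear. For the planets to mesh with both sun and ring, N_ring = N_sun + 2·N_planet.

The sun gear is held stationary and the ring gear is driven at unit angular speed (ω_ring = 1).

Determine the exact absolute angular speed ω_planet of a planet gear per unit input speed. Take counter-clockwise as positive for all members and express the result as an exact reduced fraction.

N_ring = 37 + 2·18 = 73
37(ω_s−ω_c) = −73(ω_r−ω_c),  ω_s=0, ω_r=1
37(0−ω_c) = −73(1−ω_c)  ⇒  110ω_c = 73  ⇒  ω_c = 73/110
sun–planet: 37·(0−73/110) = −18·(ω_p−ω_c)  ⇒  ω_p−ω_c = −(37/18)·(-73/110) = 2701/1980
ω_p = 73/110 + 2701/1980 = 73/36

73/36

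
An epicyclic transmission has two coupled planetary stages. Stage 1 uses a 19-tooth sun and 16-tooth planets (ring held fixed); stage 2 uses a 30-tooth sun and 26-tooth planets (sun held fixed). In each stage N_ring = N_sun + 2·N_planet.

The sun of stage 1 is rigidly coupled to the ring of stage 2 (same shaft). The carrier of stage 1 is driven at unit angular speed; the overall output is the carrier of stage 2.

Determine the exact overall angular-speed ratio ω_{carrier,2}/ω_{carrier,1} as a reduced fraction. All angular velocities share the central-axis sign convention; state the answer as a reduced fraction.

205/76

Stage 1: N_ring = 19 + 2·16 = 51
Stage 1: 19(ω_s−ω_c) = −51(ω_r−ω_c),  ω_r=0, ω_c=1
Stage 1: ω_s = 1 − (51/19)(0−1) = 70/19
  ⇒ ω_s¹/ω_c¹ = 70/19
Stage 2: N_ring = 30 + 2·26 = 82
Stage 2: 30(ω_s−ω_c) = −82(ω_r−ω_c),  ω_s=0, ω_r=1
Stage 2: 30(0−ω_c) = −82(1−ω_c)  ⇒  112ω_c = 82  ⇒  ω_c = 41/56
  ⇒ ω_c²/ω_r² = 41/56
Coupling ω_r² = ω_s¹ ⇒ overall = 70/19 × 41/56 = 205/76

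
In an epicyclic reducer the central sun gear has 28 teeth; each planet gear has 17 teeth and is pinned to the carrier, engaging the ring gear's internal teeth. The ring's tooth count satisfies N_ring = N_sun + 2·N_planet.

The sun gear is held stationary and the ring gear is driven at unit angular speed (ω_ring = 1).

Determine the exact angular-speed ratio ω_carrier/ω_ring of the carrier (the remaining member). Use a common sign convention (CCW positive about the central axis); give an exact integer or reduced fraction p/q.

N_ring = 28 + 2·17 = 62
28(ω_s−ω_c) = −62(ω_r−ω_c),  ω_s=0, ω_r=1
28(0−ω_c) = −62(1−ω_c)  ⇒  90ω_c = 62  ⇒  ω_c = 31/45
ω_c/ω_r = 31/45

31/45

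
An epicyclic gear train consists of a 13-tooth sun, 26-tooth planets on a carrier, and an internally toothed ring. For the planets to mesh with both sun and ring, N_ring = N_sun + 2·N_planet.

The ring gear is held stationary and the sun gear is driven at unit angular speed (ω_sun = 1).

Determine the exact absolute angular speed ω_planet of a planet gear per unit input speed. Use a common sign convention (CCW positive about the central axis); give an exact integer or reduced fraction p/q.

N_ring = 13 + 2·26 = 65
13(ω_s−ω_c) = −65(ω_r−ω_c),  ω_r=0, ω_s=1
13(1−ω_c) = −65(0−ω_c)  ⇒  78ω_c = 13  ⇒  ω_c = 1/6
sun–planet: 13·(1−1/6) = −26·(ω_p−ω_c)  ⇒  ω_p−ω_c = −(13/26)·(5/6) = -5/12
ω_p = 1/6 − 5/12 = -1/4

-1/4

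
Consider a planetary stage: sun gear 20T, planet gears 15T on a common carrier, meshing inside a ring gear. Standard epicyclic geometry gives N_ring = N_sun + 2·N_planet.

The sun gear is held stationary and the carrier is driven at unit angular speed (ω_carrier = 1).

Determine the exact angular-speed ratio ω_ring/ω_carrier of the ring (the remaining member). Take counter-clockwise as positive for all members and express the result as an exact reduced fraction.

7/5

N_ring = 20 + 2·15 = 50
20(ω_s−ω_c) = −50(ω_r−ω_c),  ω_s=0, ω_c=1
ω_r = 1 − (20/50)(0−1) = 7/5
ω_r/ω_c = 7/5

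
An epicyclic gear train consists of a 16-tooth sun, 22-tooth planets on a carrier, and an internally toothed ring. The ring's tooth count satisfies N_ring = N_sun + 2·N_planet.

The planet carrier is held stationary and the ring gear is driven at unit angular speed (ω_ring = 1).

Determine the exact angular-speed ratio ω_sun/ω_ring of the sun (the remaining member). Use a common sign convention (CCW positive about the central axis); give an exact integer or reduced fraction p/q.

N_ring = 16 + 2·22 = 60
16(ω_s−ω_c) = −60(ω_r−ω_c),  ω_c=0, ω_r=1
ω_s = 0 − (60/16)(1−0) = -15/4
ω_s/ω_r = -15/4

-15/4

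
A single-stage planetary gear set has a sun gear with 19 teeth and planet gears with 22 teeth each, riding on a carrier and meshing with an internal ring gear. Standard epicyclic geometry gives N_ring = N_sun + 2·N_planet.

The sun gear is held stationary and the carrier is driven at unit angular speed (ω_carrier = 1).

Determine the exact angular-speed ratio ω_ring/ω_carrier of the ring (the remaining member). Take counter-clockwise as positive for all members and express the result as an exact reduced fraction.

82/63

N_ring = 19 + 2·22 = 63
19(ω_s−ω_c) = −63(ω_r−ω_c),  ω_s=0, ω_c=1
ω_r = 1 − (19/63)(0−1) = 82/63
ω_r/ω_c = 82/63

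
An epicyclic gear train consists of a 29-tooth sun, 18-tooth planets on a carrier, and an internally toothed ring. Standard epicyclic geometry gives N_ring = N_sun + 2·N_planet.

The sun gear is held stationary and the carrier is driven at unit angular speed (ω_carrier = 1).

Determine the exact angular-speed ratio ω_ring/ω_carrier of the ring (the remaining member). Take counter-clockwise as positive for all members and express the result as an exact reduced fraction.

N_ring = 29 + 2·18 = 65
29(ω_s−ω_c) = −65(ω_r−ω_c),  ω_s=0, ω_c=1
ω_r = 1 − (29/65)(0−1) = 94/65
ω_r/ω_c = 94/65

94/65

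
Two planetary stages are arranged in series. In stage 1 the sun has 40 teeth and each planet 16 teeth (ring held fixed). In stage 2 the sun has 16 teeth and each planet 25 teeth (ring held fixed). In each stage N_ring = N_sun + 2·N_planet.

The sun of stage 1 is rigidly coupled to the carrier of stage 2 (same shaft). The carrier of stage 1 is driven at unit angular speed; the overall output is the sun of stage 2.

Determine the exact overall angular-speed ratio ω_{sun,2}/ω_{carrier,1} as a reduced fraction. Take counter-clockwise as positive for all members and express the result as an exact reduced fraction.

287/20

Stage 1: N_ring = 40 + 2·16 = 72
Stage 1: 40(ω_s−ω_c) = −72(ω_r−ω_c),  ω_r=0, ω_c=1
Stage 1: ω_s = 1 − (72/40)(0−1) = 14/5
  ⇒ ω_s¹/ω_c¹ = 14/5
Stage 2: N_ring = 16 + 2·25 = 66
Stage 2: 16(ω_s−ω_c) = −66(ω_r−ω_c),  ω_r=0, ω_c=1
Stage 2: ω_s = 1 − (66/16)(0−1) = 41/8
  ⇒ ω_s²/ω_c² = 41/8
Coupling ω_c² = ω_s¹ ⇒ overall = 14/5 × 41/8 = 287/20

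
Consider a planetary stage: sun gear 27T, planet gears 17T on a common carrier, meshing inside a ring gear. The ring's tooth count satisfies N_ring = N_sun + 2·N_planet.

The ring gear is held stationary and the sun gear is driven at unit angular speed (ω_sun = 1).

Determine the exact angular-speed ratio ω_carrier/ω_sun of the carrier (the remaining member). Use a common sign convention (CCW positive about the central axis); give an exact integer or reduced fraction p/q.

N_ring = 27 + 2·17 = 61
27(ω_s−ω_c) = −61(ω_r−ω_c),  ω_r=0, ω_s=1
27(1−ω_c) = −61(0−ω_c)  ⇒  88ω_c = 27  ⇒  ω_c = 27/88
ω_c/ω_s = 27/88

27/88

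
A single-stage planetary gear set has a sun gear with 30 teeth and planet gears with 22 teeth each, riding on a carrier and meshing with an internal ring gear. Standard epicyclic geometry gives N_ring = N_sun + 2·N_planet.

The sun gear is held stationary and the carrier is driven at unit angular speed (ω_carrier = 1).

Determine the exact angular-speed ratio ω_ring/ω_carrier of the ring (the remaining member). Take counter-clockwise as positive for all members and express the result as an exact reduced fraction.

52/37

N_ring = 30 + 2·22 = 74
30(ω_s−ω_c) = −74(ω_r−ω_c),  ω_s=0, ω_c=1
ω_r = 1 − (30/74)(0−1) = 52/37
ω_r/ω_c = 52/37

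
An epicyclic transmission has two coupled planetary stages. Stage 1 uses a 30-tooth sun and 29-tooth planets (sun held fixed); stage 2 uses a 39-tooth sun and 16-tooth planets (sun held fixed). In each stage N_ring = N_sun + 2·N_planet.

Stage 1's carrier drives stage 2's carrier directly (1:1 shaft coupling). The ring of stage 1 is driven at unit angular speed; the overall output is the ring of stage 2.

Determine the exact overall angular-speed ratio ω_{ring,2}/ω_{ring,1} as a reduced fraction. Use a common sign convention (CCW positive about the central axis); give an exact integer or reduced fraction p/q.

Stage 1: N_ring = 30 + 2·29 = 88
Stage 1: 30(ω_s−ω_c) = −88(ω_r−ω_c),  ω_s=0, ω_r=1
Stage 1: 30(0−ω_c) = −88(1−ω_c)  ⇒  118ω_c = 88  ⇒  ω_c = 44/59
  ⇒ ω_c¹/ω_r¹ = 44/59
Stage 2: N_ring = 39 + 2·16 = 71
Stage 2: 39(ω_s−ω_c) = −71(ω_r−ω_c),  ω_s=0, ω_c=1
Stage 2: ω_r = 1 − (39/71)(0−1) = 110/71
  ⇒ ω_r²/ω_c² = 110/71
Coupling ω_c² = ω_c¹ ⇒ overall = 44/59 × 110/71 = 4840/4189

4840/4189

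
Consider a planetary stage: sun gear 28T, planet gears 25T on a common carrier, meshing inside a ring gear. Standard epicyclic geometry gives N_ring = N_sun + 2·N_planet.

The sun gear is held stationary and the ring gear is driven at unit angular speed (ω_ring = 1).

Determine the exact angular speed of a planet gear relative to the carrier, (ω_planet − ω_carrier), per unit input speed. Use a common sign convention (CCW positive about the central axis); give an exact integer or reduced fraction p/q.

N_ring = 28 + 2·25 = 78
28(ω_s−ω_c) = −78(ω_r−ω_c),  ω_s=0, ω_r=1
28(0−ω_c) = −78(1−ω_c)  ⇒  106ω_c = 78  ⇒  ω_c = 39/53
sun–planet: 28·(0−39/53) = −25·(ω_p−ω_c)  ⇒  ω_p−ω_c = −(28/25)·(-39/53) = 1092/1325

1092/1325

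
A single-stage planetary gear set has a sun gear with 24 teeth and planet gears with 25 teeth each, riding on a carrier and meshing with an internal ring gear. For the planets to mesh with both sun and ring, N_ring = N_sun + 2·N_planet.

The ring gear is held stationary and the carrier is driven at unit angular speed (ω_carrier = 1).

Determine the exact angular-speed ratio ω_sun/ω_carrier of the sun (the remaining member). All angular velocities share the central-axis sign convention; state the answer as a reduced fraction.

49/12

N_ring = 24 + 2·25 = 74
24(ω_s−ω_c) = −74(ω_r−ω_c),  ω_r=0, ω_c=1
ω_s = 1 − (74/24)(0−1) = 49/12
ω_s/ω_c = 49/12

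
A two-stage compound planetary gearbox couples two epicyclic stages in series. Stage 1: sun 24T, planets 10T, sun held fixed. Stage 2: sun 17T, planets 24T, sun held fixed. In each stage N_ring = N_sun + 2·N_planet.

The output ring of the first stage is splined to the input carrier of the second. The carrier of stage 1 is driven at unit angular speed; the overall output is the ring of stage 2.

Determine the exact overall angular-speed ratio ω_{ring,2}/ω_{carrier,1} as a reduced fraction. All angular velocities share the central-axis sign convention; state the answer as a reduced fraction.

1394/715

Stage 1: N_ring = 24 + 2·10 = 44
Stage 1: 24(ω_s−ω_c) = −44(ω_r−ω_c),  ω_s=0, ω_c=1
Stage 1: ω_r = 1 − (24/44)(0−1) = 17/11
  ⇒ ω_r¹/ω_c¹ = 17/11
Stage 2: N_ring = 17 + 2·24 = 65
Stage 2: 17(ω_s−ω_c) = −65(ω_r−ω_c),  ω_s=0, ω_c=1
Stage 2: ω_r = 1 − (17/65)(0−1) = 82/65
  ⇒ ω_r²/ω_c² = 82/65
Coupling ω_c² = ω_r¹ ⇒ overall = 17/11 × 82/65 = 1394/715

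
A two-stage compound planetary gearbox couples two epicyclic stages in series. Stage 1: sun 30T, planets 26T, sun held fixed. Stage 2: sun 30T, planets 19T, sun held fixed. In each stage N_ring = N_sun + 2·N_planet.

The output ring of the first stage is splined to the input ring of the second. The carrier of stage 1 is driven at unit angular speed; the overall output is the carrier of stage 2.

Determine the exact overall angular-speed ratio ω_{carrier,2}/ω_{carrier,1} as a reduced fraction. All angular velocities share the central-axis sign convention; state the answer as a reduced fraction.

272/287

Stage 1: N_ring = 30 + 2·26 = 82
Stage 1: 30(ω_s−ω_c) = −82(ω_r−ω_c),  ω_s=0, ω_c=1
Stage 1: ω_r = 1 − (30/82)(0−1) = 56/41
  ⇒ ω_r¹/ω_c¹ = 56/41
Stage 2: N_ring = 30 + 2·19 = 68
Stage 2: 30(ω_s−ω_c) = −68(ω_r−ω_c),  ω_s=0, ω_r=1
Stage 2: 30(0−ω_c) = −68(1−ω_c)  ⇒  98ω_c = 68  ⇒  ω_c = 34/49
  ⇒ ω_c²/ω_r² = 34/49
Coupling ω_r² = ω_r¹ ⇒ overall = 56/41 × 34/49 = 272/287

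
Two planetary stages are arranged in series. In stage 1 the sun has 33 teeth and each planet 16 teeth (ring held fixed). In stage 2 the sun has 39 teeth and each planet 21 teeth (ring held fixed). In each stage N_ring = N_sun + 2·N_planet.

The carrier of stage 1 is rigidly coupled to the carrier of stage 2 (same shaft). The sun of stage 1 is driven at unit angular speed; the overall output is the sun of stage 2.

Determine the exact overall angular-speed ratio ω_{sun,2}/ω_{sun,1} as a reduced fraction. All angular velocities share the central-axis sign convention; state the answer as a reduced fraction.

Stage 1: N_ring = 33 + 2·16 = 65
Stage 1: 33(ω_s−ω_c) = −65(ω_r−ω_c),  ω_r=0, ω_s=1
Stage 1: 33(1−ω_c) = −65(0−ω_c)  ⇒  98ω_c = 33  ⇒  ω_c = 33/98
  ⇒ ω_c¹/ω_s¹ = 33/98
Stage 2: N_ring = 39 + 2·21 = 81
Stage 2: 39(ω_s−ω_c) = −81(ω_r−ω_c),  ω_r=0, ω_c=1
Stage 2: ω_s = 1 − (81/39)(0−1) = 40/13
  ⇒ ω_s²/ω_c² = 40/13
Coupling ω_c² = ω_c¹ ⇒ overall = 33/98 × 40/13 = 660/637

660/637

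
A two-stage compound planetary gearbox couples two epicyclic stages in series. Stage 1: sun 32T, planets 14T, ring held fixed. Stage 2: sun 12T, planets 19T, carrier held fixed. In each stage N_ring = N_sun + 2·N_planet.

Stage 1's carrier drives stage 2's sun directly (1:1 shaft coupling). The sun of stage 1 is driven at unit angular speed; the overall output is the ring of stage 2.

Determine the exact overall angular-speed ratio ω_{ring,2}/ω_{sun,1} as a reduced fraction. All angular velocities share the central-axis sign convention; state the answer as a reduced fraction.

Stage 1: N_ring = 32 + 2·14 = 60
Stage 1: 32(ω_s−ω_c) = −60(ω_r−ω_c),  ω_r=0, ω_s=1
Stage 1: 32(1−ω_c) = −60(0−ω_c)  ⇒  92ω_c = 32  ⇒  ω_c = 8/23
  ⇒ ω_c¹/ω_s¹ = 8/23
Stage 2: N_ring = 12 + 2·19 = 50
Stage 2: 12(ω_s−ω_c) = −50(ω_r−ω_c),  ω_c=0, ω_s=1
Stage 2: ω_r = 0 − (12/50)(1−0) = -6/25
  ⇒ ω_r²/ω_s² = -6/25
Coupling ω_s² = ω_c¹ ⇒ overall = 8/23 × -6/25 = -48/575

-48/575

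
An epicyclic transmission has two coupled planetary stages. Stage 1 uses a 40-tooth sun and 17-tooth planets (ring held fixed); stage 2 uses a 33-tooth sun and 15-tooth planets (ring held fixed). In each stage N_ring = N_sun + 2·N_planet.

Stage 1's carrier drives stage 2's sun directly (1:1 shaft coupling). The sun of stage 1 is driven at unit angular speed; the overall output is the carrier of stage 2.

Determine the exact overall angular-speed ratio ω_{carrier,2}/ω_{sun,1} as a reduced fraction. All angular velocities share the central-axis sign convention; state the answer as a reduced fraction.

Stage 1: N_ring = 40 + 2·17 = 74
Stage 1: 40(ω_s−ω_c) = −74(ω_r−ω_c),  ω_r=0, ω_s=1
Stage 1: 40(1−ω_c) = −74(0−ω_c)  ⇒  114ω_c = 40  ⇒  ω_c = 20/57
  ⇒ ω_c¹/ω_s¹ = 20/57
Stage 2: N_ring = 33 + 2·15 = 63
Stage 2: 33(ω_s−ω_c) = −63(ω_r−ω_c),  ω_r=0, ω_s=1
Stage 2: 33(1−ω_c) = −63(0−ω_c)  ⇒  96ω_c = 33  ⇒  ω_c = 11/32
  ⇒ ω_c²/ω_s² = 11/32
Coupling ω_s² = ω_c¹ ⇒ overall = 20/57 × 11/32 = 55/456

55/456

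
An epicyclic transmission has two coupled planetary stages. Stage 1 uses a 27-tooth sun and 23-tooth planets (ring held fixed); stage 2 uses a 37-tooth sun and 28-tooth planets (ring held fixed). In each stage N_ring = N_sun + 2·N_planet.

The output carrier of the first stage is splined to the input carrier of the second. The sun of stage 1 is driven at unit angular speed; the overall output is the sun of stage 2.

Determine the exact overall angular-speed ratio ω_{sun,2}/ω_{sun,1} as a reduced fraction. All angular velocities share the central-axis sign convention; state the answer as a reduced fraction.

351/370

Stage 1: N_ring = 27 + 2·23 = 73
Stage 1: 27(ω_s−ω_c) = −73(ω_r−ω_c),  ω_r=0, ω_s=1
Stage 1: 27(1−ω_c) = −73(0−ω_c)  ⇒  100ω_c = 27  ⇒  ω_c = 27/100
  ⇒ ω_c¹/ω_s¹ = 27/100
Stage 2: N_ring = 37 + 2·28 = 93
Stage 2: 37(ω_s−ω_c) = −93(ω_r−ω_c),  ω_r=0, ω_c=1
Stage 2: ω_s = 1 − (93/37)(0−1) = 130/37
  ⇒ ω_s²/ω_c² = 130/37
Coupling ω_c² = ω_c¹ ⇒ overall = 27/100 × 130/37 = 351/370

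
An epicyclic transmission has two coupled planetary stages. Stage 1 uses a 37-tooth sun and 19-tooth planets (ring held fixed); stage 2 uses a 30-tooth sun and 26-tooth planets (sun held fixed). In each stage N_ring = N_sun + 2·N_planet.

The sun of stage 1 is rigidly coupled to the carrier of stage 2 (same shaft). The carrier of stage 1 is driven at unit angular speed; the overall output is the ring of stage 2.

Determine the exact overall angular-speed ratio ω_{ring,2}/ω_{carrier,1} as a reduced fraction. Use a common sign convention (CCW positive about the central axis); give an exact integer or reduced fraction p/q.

Stage 1: N_ring = 37 + 2·19 = 75
Stage 1: 37(ω_s−ω_c) = −75(ω_r−ω_c),  ω_r=0, ω_c=1
Stage 1: ω_s = 1 − (75/37)(0−1) = 112/37
  ⇒ ω_s¹/ω_c¹ = 112/37
Stage 2: N_ring = 30 + 2·26 = 82
Stage 2: 30(ω_s−ω_c) = −82(ω_r−ω_c),  ω_s=0, ω_c=1
Stage 2: ω_r = 1 − (30/82)(0−1) = 56/41
  ⇒ ω_r²/ω_c² = 56/41
Coupling ω_c² = ω_s¹ ⇒ overall = 112/37 × 56/41 = 6272/1517

6272/1517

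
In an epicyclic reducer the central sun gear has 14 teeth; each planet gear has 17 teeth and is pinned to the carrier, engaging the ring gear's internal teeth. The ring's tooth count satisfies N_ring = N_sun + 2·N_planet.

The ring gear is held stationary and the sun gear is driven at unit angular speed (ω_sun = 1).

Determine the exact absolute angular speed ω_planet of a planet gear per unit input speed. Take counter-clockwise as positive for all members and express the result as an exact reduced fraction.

-7/17

N_ring = 14 + 2·17 = 48
14(ω_s−ω_c) = −48(ω_r−ω_c),  ω_r=0, ω_s=1
14(1−ω_c) = −48(0−ω_c)  ⇒  62ω_c = 14  ⇒  ω_c = 7/31
sun–planet: 14·(1−7/31) = −17·(ω_p−ω_c)  ⇒  ω_p−ω_c = −(14/17)·(24/31) = -336/527
ω_p = 7/31 − 336/527 = -7/17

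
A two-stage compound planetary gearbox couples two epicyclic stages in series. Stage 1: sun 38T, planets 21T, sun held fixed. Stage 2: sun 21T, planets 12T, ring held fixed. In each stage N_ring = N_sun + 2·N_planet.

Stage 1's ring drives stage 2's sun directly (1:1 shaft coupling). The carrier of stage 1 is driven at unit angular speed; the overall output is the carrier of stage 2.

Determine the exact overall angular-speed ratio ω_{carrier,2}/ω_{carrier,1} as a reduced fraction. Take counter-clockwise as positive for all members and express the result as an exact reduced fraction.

Stage 1: N_ring = 38 + 2·21 = 80
Stage 1: 38(ω_s−ω_c) = −80(ω_r−ω_c),  ω_s=0, ω_c=1
Stage 1: ω_r = 1 − (38/80)(0−1) = 59/40
  ⇒ ω_r¹/ω_c¹ = 59/40
Stage 2: N_ring = 21 + 2·12 = 45
Stage 2: 21(ω_s−ω_c) = −45(ω_r−ω_c),  ω_r=0, ω_s=1
Stage 2: 21(1−ω_c) = −45(0−ω_c)  ⇒  66ω_c = 21  ⇒  ω_c = 7/22
  ⇒ ω_c²/ω_s² = 7/22
Coupling ω_s² = ω_r¹ ⇒ overall = 59/40 × 7/22 = 413/880

413/880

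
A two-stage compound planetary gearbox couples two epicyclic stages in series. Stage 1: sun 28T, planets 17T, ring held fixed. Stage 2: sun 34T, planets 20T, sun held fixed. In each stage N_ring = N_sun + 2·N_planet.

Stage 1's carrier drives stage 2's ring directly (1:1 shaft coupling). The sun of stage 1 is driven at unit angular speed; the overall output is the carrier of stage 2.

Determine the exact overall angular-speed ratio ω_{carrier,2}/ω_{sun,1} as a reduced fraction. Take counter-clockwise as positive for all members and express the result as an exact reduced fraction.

Stage 1: N_ring = 28 + 2·17 = 62
Stage 1: 28(ω_s−ω_c) = −62(ω_r−ω_c),  ω_r=0, ω_s=1
Stage 1: 28(1−ω_c) = −62(0−ω_c)  ⇒  90ω_c = 28  ⇒  ω_c = 14/45
  ⇒ ω_c¹/ω_s¹ = 14/45
Stage 2: N_ring = 34 + 2·20 = 74
Stage 2: 34(ω_s−ω_c) = −74(ω_r−ω_c),  ω_s=0, ω_r=1
Stage 2: 34(0−ω_c) = −74(1−ω_c)  ⇒  108ω_c = 74  ⇒  ω_c = 37/54
  ⇒ ω_c²/ω_r² = 37/54
Coupling ω_r² = ω_c¹ ⇒ overall = 14/45 × 37/54 = 259/1215

259/1215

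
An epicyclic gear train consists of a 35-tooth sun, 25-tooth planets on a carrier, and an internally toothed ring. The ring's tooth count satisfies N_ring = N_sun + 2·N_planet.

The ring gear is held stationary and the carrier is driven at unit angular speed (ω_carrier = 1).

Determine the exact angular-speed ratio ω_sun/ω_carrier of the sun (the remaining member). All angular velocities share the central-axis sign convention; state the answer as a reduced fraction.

N_ring = 35 + 2·25 = 85
35(ω_s−ω_c) = −85(ω_r−ω_c),  ω_r=0, ω_c=1
ω_s = 1 − (85/35)(0−1) = 24/7
ω_s/ω_c = 24/7

24/7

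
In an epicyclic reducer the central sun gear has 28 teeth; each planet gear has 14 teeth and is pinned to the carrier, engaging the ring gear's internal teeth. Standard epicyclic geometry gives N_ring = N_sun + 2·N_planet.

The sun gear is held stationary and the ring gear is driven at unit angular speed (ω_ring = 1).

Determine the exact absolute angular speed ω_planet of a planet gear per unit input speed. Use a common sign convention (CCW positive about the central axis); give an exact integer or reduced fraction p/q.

2

N_ring = 28 + 2·14 = 56
28(ω_s−ω_c) = −56(ω_r−ω_c),  ω_s=0, ω_r=1
28(0−ω_c) = −56(1−ω_c)  ⇒  84ω_c = 56  ⇒  ω_c = 2/3
sun–planet: 28·(0−2/3) = −14·(ω_p−ω_c)  ⇒  ω_p−ω_c = −(28/14)·(-2/3) = 4/3
ω_p = 2/3 + 4/3 = 2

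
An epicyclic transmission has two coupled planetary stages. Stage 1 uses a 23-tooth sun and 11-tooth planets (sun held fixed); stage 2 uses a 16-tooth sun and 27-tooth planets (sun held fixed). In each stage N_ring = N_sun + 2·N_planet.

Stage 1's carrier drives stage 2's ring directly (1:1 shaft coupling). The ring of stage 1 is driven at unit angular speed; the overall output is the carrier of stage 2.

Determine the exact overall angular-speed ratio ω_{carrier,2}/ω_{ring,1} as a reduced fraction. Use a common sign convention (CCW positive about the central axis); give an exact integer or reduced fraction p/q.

Stage 1: N_ring = 23 + 2·11 = 45
Stage 1: 23(ω_s−ω_c) = −45(ω_r−ω_c),  ω_s=0, ω_r=1
Stage 1: 23(0−ω_c) = −45(1−ω_c)  ⇒  68ω_c = 45  ⇒  ω_c = 45/68
  ⇒ ω_c¹/ω_r¹ = 45/68
Stage 2: N_ring = 16 + 2·27 = 70
Stage 2: 16(ω_s−ω_c) = −70(ω_r−ω_c),  ω_s=0, ω_r=1
Stage 2: 16(0−ω_c) = −70(1−ω_c)  ⇒  86ω_c = 70  ⇒  ω_c = 35/43
  ⇒ ω_c²/ω_r² = 35/43
Coupling ω_r² = ω_c¹ ⇒ overall = 45/68 × 35/43 = 1575/2924

1575/2924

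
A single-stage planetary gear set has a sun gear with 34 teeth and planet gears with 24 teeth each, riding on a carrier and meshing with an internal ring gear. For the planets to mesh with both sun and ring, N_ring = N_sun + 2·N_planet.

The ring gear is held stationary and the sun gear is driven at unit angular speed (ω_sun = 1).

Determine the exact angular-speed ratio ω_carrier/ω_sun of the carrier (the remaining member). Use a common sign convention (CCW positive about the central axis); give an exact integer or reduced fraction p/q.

N_ring = 34 + 2·24 = 82
34(ω_s−ω_c) = −82(ω_r−ω_c),  ω_r=0, ω_s=1
34(1−ω_c) = −82(0−ω_c)  ⇒  116ω_c = 34  ⇒  ω_c = 17/58
ω_c/ω_s = 17/58

17/58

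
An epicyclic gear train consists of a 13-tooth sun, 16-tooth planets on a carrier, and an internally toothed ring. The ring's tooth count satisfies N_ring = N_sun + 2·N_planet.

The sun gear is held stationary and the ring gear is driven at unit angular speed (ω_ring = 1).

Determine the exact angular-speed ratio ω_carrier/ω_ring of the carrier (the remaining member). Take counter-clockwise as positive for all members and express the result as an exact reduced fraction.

45/58

N_ring = 13 + 2·16 = 45
13(ω_s−ω_c) = −45(ω_r−ω_c),  ω_s=0, ω_r=1
13(0−ω_c) = −45(1−ω_c)  ⇒  58ω_c = 45  ⇒  ω_c = 45/58
ω_c/ω_r = 45/58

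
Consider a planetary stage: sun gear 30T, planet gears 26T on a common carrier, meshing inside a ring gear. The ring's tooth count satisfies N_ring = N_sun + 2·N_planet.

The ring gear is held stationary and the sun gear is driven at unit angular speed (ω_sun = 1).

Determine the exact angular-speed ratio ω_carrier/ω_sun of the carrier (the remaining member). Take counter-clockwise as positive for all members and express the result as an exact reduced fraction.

15/56

N_ring = 30 + 2·26 = 82
30(ω_s−ω_c) = −82(ω_r−ω_c),  ω_r=0, ω_s=1
30(1−ω_c) = −82(0−ω_c)  ⇒  112ω_c = 30  ⇒  ω_c = 15/56
ω_c/ω_s = 15/56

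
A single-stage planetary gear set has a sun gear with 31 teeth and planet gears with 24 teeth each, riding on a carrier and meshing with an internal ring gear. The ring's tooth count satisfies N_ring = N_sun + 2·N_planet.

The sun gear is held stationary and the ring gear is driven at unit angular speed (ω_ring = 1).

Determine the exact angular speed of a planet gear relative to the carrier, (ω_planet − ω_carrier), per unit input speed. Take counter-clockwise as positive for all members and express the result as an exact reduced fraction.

2449/2640

N_ring = 31 + 2·24 = 79
31(ω_s−ω_c) = −79(ω_r−ω_c),  ω_s=0, ω_r=1
31(0−ω_c) = −79(1−ω_c)  ⇒  110ω_c = 79  ⇒  ω_c = 79/110
sun–planet: 31·(0−79/110) = −24·(ω_p−ω_c)  ⇒  ω_p−ω_c = −(31/24)·(-79/110) = 2449/2640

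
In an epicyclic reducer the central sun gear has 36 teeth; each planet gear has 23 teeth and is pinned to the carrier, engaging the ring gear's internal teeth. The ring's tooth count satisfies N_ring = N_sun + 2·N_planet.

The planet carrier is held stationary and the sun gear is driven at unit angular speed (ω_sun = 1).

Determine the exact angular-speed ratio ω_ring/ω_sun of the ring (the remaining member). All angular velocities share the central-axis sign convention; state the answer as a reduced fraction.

N_ring = 36 + 2·23 = 82
36(ω_s−ω_c) = −82(ω_r−ω_c),  ω_c=0, ω_s=1
ω_r = 0 − (36/82)(1−0) = -18/41
ω_r/ω_s = -18/41

-18/41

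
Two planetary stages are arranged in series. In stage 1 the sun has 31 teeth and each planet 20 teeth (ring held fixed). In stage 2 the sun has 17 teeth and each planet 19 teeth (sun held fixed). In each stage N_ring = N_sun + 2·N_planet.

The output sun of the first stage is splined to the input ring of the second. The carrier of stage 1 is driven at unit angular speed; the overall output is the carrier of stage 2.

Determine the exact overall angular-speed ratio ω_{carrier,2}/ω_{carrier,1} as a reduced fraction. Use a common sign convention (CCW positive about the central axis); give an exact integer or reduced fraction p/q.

Stage 1: N_ring = 31 + 2·20 = 71
Stage 1: 31(ω_s−ω_c) = −71(ω_r−ω_c),  ω_r=0, ω_c=1
Stage 1: ω_s = 1 − (71/31)(0−1) = 102/31
  ⇒ ω_s¹/ω_c¹ = 102/31
Stage 2: N_ring = 17 + 2·19 = 55
Stage 2: 17(ω_s−ω_c) = −55(ω_r−ω_c),  ω_s=0, ω_r=1
Stage 2: 17(0−ω_c) = −55(1−ω_c)  ⇒  72ω_c = 55  ⇒  ω_c = 55/72
  ⇒ ω_c²/ω_r² = 55/72
Coupling ω_r² = ω_s¹ ⇒ overall = 102/31 × 55/72 = 935/372

935/372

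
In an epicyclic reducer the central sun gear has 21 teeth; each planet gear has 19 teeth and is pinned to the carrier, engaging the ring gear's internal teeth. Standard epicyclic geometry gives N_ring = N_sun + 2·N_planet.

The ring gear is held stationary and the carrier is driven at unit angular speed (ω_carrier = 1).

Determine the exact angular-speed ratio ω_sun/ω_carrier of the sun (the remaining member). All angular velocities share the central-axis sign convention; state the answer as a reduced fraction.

80/21

N_ring = 21 + 2·19 = 59
21(ω_s−ω_c) = −59(ω_r−ω_c),  ω_r=0, ω_c=1
ω_s = 1 − (59/21)(0−1) = 80/21
ω_s/ω_c = 80/21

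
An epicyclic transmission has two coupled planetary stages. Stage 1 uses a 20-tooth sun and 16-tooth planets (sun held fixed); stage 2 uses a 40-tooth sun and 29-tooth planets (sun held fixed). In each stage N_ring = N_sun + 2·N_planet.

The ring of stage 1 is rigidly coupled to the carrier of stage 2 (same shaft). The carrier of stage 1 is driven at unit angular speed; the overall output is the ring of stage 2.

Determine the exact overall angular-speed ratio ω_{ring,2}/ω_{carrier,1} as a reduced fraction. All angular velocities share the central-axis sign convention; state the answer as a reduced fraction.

1242/637

Stage 1: N_ring = 20 + 2·16 = 52
Stage 1: 20(ω_s−ω_c) = −52(ω_r−ω_c),  ω_s=0, ω_c=1
Stage 1: ω_r = 1 − (20/52)(0−1) = 18/13
  ⇒ ω_r¹/ω_c¹ = 18/13
Stage 2: N_ring = 40 + 2·29 = 98
Stage 2: 40(ω_s−ω_c) = −98(ω_r−ω_c),  ω_s=0, ω_c=1
Stage 2: ω_r = 1 − (40/98)(0−1) = 69/49
  ⇒ ω_r²/ω_c² = 69/49
Coupling ω_c² = ω_r¹ ⇒ overall = 18/13 × 69/49 = 1242/637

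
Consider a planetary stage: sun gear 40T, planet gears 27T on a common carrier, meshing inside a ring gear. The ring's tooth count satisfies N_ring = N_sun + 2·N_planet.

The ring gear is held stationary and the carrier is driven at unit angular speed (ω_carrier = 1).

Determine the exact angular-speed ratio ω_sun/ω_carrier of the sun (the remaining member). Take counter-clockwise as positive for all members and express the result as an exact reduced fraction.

N_ring = 40 + 2·27 = 94
40(ω_s−ω_c) = −94(ω_r−ω_c),  ω_r=0, ω_c=1
ω_s = 1 − (94/40)(0−1) = 67/20
ω_s/ω_c = 67/20

67/20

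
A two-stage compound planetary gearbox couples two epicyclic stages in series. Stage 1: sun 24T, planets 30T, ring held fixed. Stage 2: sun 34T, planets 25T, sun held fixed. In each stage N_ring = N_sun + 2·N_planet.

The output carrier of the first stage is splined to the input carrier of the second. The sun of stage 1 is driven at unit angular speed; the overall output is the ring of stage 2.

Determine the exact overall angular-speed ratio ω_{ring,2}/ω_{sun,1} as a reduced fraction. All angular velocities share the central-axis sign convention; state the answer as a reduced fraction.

59/189

Stage 1: N_ring = 24 + 2·30 = 84
Stage 1: 24(ω_s−ω_c) = −84(ω_r−ω_c),  ω_r=0, ω_s=1
Stage 1: 24(1−ω_c) = −84(0−ω_c)  ⇒  108ω_c = 24  ⇒  ω_c = 2/9
  ⇒ ω_c¹/ω_s¹ = 2/9
Stage 2: N_ring = 34 + 2·25 = 84
Stage 2: 34(ω_s−ω_c) = −84(ω_r−ω_c),  ω_s=0, ω_c=1
Stage 2: ω_r = 1 − (34/84)(0−1) = 59/42
  ⇒ ω_r²/ω_c² = 59/42
Coupling ω_c² = ω_c¹ ⇒ overall = 2/9 × 59/42 = 59/189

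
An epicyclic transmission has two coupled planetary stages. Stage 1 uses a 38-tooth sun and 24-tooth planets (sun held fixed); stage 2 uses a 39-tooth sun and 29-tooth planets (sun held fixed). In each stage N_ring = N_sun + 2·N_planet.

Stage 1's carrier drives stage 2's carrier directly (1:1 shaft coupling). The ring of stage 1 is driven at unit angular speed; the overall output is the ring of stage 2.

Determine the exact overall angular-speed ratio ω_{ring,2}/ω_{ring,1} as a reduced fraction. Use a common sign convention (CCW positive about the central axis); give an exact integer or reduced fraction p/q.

2924/3007

Stage 1: N_ring = 38 + 2·24 = 86
Stage 1: 38(ω_s−ω_c) = −86(ω_r−ω_c),  ω_s=0, ω_r=1
Stage 1: 38(0−ω_c) = −86(1−ω_c)  ⇒  124ω_c = 86  ⇒  ω_c = 43/62
  ⇒ ω_c¹/ω_r¹ = 43/62
Stage 2: N_ring = 39 + 2·29 = 97
Stage 2: 39(ω_s−ω_c) = −97(ω_r−ω_c),  ω_s=0, ω_c=1
Stage 2: ω_r = 1 − (39/97)(0−1) = 136/97
  ⇒ ω_r²/ω_c² = 136/97
Coupling ω_c² = ω_c¹ ⇒ overall = 43/62 × 136/97 = 2924/3007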